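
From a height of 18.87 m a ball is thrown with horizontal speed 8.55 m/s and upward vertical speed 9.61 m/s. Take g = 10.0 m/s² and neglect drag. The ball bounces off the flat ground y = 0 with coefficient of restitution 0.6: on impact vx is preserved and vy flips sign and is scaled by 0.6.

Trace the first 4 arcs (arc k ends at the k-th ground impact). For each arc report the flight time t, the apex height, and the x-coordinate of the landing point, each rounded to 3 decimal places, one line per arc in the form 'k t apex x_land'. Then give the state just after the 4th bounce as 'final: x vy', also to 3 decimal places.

Arc 1: start y=18.870, vy=9.610 → t=3.128, apex=23.488, x_land=26.748, impact vy=-21.674
  bounce: vy ← 0.6·21.674 = 13.004
Arc 2: start y=0.000, vy=13.004 → t=2.601, apex=8.456, x_land=48.985, impact vy=-13.004
  bounce: vy ← 0.6·13.004 = 7.803
Arc 3: start y=0.000, vy=7.803 → t=1.561, apex=3.044, x_land=62.327, impact vy=-7.803
  bounce: vy ← 0.6·7.803 = 4.682
Arc 4: start y=0.000, vy=4.682 → t=0.936, apex=1.096, x_land=70.333, impact vy=-4.682
  bounce: vy ← 0.6·4.682 = 2.809

1 3.128 23.488 26.748
2 2.601 8.456 48.985
3 1.561 3.044 62.327
4 0.936 1.096 70.333
final: 70.333 2.809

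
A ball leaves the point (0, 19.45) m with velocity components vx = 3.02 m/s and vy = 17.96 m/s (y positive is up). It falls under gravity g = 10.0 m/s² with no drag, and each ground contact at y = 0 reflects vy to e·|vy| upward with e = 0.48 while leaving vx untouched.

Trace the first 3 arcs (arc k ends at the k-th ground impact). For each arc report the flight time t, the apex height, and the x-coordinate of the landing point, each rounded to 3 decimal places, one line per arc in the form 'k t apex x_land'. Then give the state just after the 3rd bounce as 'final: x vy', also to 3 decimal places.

Arc 1: start y=19.450, vy=17.960 → t=4.464, apex=35.578, x_land=13.480, impact vy=-26.675
  bounce: vy ← 0.48·26.675 = 12.804
Arc 2: start y=0.000, vy=12.804 → t=2.561, apex=8.197, x_land=21.213, impact vy=-12.804
  bounce: vy ← 0.48·12.804 = 6.146
Arc 3: start y=0.000, vy=6.146 → t=1.229, apex=1.889, x_land=24.926, impact vy=-6.146
  bounce: vy ← 0.48·6.146 = 2.950

1 4.464 35.578 13.480
2 2.561 8.197 21.213
3 1.229 1.889 24.926
final: 24.926 2.950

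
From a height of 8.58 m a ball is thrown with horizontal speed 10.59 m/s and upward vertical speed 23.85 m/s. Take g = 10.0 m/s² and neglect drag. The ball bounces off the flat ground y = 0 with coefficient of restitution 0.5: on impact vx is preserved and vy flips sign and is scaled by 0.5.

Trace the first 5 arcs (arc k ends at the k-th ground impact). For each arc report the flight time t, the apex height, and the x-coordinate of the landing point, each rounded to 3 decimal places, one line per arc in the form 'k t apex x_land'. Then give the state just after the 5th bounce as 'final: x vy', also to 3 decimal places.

Arc 1: start y=8.580, vy=23.850 → t=5.106, apex=37.021, x_land=54.073, impact vy=-27.211
  bounce: vy ← 0.5·27.211 = 13.605
Arc 2: start y=0.000, vy=13.605 → t=2.721, apex=9.255, x_land=82.889, impact vy=-13.605
  bounce: vy ← 0.5·13.605 = 6.803
Arc 3: start y=0.000, vy=6.803 → t=1.361, apex=2.314, x_land=97.297, impact vy=-6.803
  bounce: vy ← 0.5·6.803 = 3.401
Arc 4: start y=0.000, vy=3.401 → t=0.680, apex=0.578, x_land=104.502, impact vy=-3.401
  bounce: vy ← 0.5·3.401 = 1.701
Arc 5: start y=0.000, vy=1.701 → t=0.340, apex=0.145, x_land=108.104, impact vy=-1.701
  bounce: vy ← 0.5·1.701 = 0.850

1 5.106 37.021 54.073
2 2.721 9.255 82.889
3 1.361 2.314 97.297
4 0.680 0.578 104.502
5 0.340 0.145 108.104
final: 108.104 0.850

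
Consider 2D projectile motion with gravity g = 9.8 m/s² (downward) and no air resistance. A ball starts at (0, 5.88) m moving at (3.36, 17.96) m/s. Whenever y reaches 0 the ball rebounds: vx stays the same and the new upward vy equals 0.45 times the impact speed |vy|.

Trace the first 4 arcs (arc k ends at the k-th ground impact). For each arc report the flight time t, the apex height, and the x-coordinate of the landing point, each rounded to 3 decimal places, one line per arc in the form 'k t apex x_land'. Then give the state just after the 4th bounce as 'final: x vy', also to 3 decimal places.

1 3.968 22.337 13.332
2 1.922 4.523 19.788
3 0.865 0.916 22.694
4 0.389 0.185 24.001
final: 24.001 0.858

Arc 1: start y=5.880, vy=17.960 → t=3.968, apex=22.337, x_land=13.332, impact vy=-20.924
  bounce: vy ← 0.45·20.924 = 9.416
Arc 2: start y=0.000, vy=9.416 → t=1.922, apex=4.523, x_land=19.788, impact vy=-9.416
  bounce: vy ← 0.45·9.416 = 4.237
Arc 3: start y=0.000, vy=4.237 → t=0.865, apex=0.916, x_land=22.694, impact vy=-4.237
  bounce: vy ← 0.45·4.237 = 1.907
Arc 4: start y=0.000, vy=1.907 → t=0.389, apex=0.185, x_land=24.001, impact vy=-1.907
  bounce: vy ← 0.45·1.907 = 0.858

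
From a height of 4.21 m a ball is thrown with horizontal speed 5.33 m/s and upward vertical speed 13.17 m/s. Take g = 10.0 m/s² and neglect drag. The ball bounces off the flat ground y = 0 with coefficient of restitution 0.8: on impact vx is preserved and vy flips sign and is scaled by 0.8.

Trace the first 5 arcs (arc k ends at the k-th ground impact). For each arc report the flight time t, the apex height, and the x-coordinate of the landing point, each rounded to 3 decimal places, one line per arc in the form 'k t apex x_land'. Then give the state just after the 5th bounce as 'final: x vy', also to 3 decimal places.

Arc 1: start y=4.210, vy=13.170 → t=2.922, apex=12.882, x_land=15.575, impact vy=-16.051
  bounce: vy ← 0.8·16.051 = 12.841
Arc 2: start y=0.000, vy=12.841 → t=2.568, apex=8.245, x_land=29.264, impact vy=-12.841
  bounce: vy ← 0.8·12.841 = 10.273
Arc 3: start y=0.000, vy=10.273 → t=2.055, apex=5.277, x_land=40.215, impact vy=-10.273
  bounce: vy ← 0.8·10.273 = 8.218
Arc 4: start y=0.000, vy=8.218 → t=1.644, apex=3.377, x_land=48.975, impact vy=-8.218
  bounce: vy ← 0.8·8.218 = 6.575
Arc 5: start y=0.000, vy=6.575 → t=1.315, apex=2.161, x_land=55.984, impact vy=-6.575
  bounce: vy ← 0.8·6.575 = 5.260

1 2.922 12.882 15.575
2 2.568 8.245 29.264
3 2.055 5.277 40.215
4 1.644 3.377 48.975
5 1.315 2.161 55.984
final: 55.984 5.260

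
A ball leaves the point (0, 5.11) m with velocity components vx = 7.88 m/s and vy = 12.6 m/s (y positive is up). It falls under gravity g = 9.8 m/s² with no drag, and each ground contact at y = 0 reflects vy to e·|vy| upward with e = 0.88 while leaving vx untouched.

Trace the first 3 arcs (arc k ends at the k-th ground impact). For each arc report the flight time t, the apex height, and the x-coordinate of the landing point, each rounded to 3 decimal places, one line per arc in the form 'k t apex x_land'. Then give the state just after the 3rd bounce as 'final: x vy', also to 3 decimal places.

1 2.928 13.210 23.070
2 2.890 10.230 45.841
3 2.543 7.922 65.880
final: 65.880 10.965

Arc 1: start y=5.110, vy=12.600 → t=2.928, apex=13.210, x_land=23.070, impact vy=-16.091
  bounce: vy ← 0.88·16.091 = 14.160
Arc 2: start y=0.000, vy=14.160 → t=2.890, apex=10.230, x_land=45.841, impact vy=-14.160
  bounce: vy ← 0.88·14.160 = 12.461
Arc 3: start y=0.000, vy=12.461 → t=2.543, apex=7.922, x_land=65.880, impact vy=-12.461
  bounce: vy ← 0.88·12.461 = 10.965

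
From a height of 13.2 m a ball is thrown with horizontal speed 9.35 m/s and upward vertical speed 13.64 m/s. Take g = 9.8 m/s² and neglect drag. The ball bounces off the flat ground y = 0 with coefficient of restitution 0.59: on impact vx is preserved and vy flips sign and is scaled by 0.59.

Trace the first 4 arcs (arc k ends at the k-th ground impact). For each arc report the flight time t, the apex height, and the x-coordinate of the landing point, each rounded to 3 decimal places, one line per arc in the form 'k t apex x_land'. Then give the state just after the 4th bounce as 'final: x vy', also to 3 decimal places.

1 3.544 22.692 33.135
2 2.539 7.899 56.878
3 1.498 2.750 70.886
4 0.884 0.957 79.151
final: 79.151 2.555

Arc 1: start y=13.200, vy=13.640 → t=3.544, apex=22.692, x_land=33.135, impact vy=-21.090
  bounce: vy ← 0.59·21.090 = 12.443
Arc 2: start y=0.000, vy=12.443 → t=2.539, apex=7.899, x_land=56.878, impact vy=-12.443
  bounce: vy ← 0.59·12.443 = 7.341
Arc 3: start y=0.000, vy=7.341 → t=1.498, apex=2.750, x_land=70.886, impact vy=-7.341
  bounce: vy ← 0.59·7.341 = 4.331
Arc 4: start y=0.000, vy=4.331 → t=0.884, apex=0.957, x_land=79.151, impact vy=-4.331
  bounce: vy ← 0.59·4.331 = 2.555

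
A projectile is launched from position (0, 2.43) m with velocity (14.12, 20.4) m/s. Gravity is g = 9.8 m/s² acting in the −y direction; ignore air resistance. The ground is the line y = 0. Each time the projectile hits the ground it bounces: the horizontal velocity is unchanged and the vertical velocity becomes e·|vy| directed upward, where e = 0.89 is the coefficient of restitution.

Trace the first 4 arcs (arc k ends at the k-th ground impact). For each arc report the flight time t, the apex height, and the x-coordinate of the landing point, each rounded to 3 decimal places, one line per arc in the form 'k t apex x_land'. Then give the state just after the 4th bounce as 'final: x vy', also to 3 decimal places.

1 4.279 23.663 60.422
2 3.912 18.743 115.653
3 3.481 14.846 164.810
4 3.098 11.760 208.559
final: 208.559 13.512

Arc 1: start y=2.430, vy=20.400 → t=4.279, apex=23.663, x_land=60.422, impact vy=-21.536
  bounce: vy ← 0.89·21.536 = 19.167
Arc 2: start y=0.000, vy=19.167 → t=3.912, apex=18.743, x_land=115.653, impact vy=-19.167
  bounce: vy ← 0.89·19.167 = 17.058
Arc 3: start y=0.000, vy=17.058 → t=3.481, apex=14.846, x_land=164.810, impact vy=-17.058
  bounce: vy ← 0.89·17.058 = 15.182
Arc 4: start y=0.000, vy=15.182 → t=3.098, apex=11.760, x_land=208.559, impact vy=-15.182
  bounce: vy ← 0.89·15.182 = 13.512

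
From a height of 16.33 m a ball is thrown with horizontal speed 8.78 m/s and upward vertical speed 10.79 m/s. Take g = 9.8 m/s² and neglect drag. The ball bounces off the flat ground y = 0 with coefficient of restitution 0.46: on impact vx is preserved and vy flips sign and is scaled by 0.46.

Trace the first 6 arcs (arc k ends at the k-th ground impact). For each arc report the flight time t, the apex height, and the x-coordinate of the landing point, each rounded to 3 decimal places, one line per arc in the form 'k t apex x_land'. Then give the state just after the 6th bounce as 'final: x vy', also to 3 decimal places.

Arc 1: start y=16.330, vy=10.790 → t=3.233, apex=22.270, x_land=28.385, impact vy=-20.892
  bounce: vy ← 0.46·20.892 = 9.611
Arc 2: start y=0.000, vy=9.611 → t=1.961, apex=4.712, x_land=45.605, impact vy=-9.611
  bounce: vy ← 0.46·9.611 = 4.421
Arc 3: start y=0.000, vy=4.421 → t=0.902, apex=0.997, x_land=53.527, impact vy=-4.421
  bounce: vy ← 0.46·4.421 = 2.034
Arc 4: start y=0.000, vy=2.034 → t=0.415, apex=0.211, x_land=57.171, impact vy=-2.034
  bounce: vy ← 0.46·2.034 = 0.935
Arc 5: start y=0.000, vy=0.935 → t=0.191, apex=0.045, x_land=58.847, impact vy=-0.935
  bounce: vy ← 0.46·0.935 = 0.430
Arc 6: start y=0.000, vy=0.430 → t=0.088, apex=0.009, x_land=59.618, impact vy=-0.430
  bounce: vy ← 0.46·0.430 = 0.198

1 3.233 22.270 28.385
2 1.961 4.712 45.605
3 0.902 0.997 53.527
4 0.415 0.211 57.171
5 0.191 0.045 58.847
6 0.088 0.009 59.618
final: 59.618 0.198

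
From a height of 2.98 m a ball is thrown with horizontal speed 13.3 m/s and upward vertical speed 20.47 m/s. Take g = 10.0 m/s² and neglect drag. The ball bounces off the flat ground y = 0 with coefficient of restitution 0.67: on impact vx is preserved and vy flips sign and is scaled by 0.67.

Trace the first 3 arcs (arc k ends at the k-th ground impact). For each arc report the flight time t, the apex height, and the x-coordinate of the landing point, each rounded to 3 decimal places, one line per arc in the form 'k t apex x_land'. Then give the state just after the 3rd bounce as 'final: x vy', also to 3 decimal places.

1 4.235 23.931 56.322
2 2.932 10.743 95.312
3 1.964 4.822 121.435
final: 121.435 6.580

Arc 1: start y=2.980, vy=20.470 → t=4.235, apex=23.931, x_land=56.322, impact vy=-21.877
  bounce: vy ← 0.67·21.877 = 14.658
Arc 2: start y=0.000, vy=14.658 → t=2.932, apex=10.743, x_land=95.312, impact vy=-14.658
  bounce: vy ← 0.67·14.658 = 9.821
Arc 3: start y=0.000, vy=9.821 → t=1.964, apex=4.822, x_land=121.435, impact vy=-9.821
  bounce: vy ← 0.67·9.821 = 6.580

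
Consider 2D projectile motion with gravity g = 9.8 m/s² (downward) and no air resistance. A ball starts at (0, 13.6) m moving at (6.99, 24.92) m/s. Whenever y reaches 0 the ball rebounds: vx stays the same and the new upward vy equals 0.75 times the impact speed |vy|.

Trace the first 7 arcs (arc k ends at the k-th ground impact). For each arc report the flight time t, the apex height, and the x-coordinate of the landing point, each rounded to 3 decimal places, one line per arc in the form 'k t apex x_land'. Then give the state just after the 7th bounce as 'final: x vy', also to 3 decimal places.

1 5.583 45.284 39.024
2 4.560 25.472 70.899
3 3.420 14.328 94.805
4 2.565 8.060 112.734
5 1.924 4.534 126.181
6 1.443 2.550 136.266
7 1.082 1.434 143.830
final: 143.830 3.977

Arc 1: start y=13.600, vy=24.920 → t=5.583, apex=45.284, x_land=39.024, impact vy=-29.792
  bounce: vy ← 0.75·29.792 = 22.344
Arc 2: start y=0.000, vy=22.344 → t=4.560, apex=25.472, x_land=70.899, impact vy=-22.344
  bounce: vy ← 0.75·22.344 = 16.758
Arc 3: start y=0.000, vy=16.758 → t=3.420, apex=14.328, x_land=94.805, impact vy=-16.758
  bounce: vy ← 0.75·16.758 = 12.569
Arc 4: start y=0.000, vy=12.569 → t=2.565, apex=8.060, x_land=112.734, impact vy=-12.569
  bounce: vy ← 0.75·12.569 = 9.426
Arc 5: start y=0.000, vy=9.426 → t=1.924, apex=4.534, x_land=126.181, impact vy=-9.426
  bounce: vy ← 0.75·9.426 = 7.070
Arc 6: start y=0.000, vy=7.070 → t=1.443, apex=2.550, x_land=136.266, impact vy=-7.070
  bounce: vy ← 0.75·7.070 = 5.302
Arc 7: start y=0.000, vy=5.302 → t=1.082, apex=1.434, x_land=143.830, impact vy=-5.302
  bounce: vy ← 0.75·5.302 = 3.977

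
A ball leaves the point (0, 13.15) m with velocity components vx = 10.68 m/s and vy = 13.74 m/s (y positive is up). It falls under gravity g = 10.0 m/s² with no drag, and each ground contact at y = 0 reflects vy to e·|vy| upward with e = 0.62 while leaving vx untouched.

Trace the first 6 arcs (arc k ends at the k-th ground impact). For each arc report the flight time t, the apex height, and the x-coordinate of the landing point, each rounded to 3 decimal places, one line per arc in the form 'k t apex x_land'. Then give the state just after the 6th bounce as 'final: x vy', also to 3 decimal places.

Arc 1: start y=13.150, vy=13.740 → t=3.500, apex=22.589, x_land=37.375, impact vy=-21.255
  bounce: vy ← 0.62·21.255 = 13.178
Arc 2: start y=0.000, vy=13.178 → t=2.636, apex=8.683, x_land=65.524, impact vy=-13.178
  bounce: vy ← 0.62·13.178 = 8.171
Arc 3: start y=0.000, vy=8.171 → t=1.634, apex=3.338, x_land=82.976, impact vy=-8.171
  bounce: vy ← 0.62·8.171 = 5.066
Arc 4: start y=0.000, vy=5.066 → t=1.013, apex=1.283, x_land=93.796, impact vy=-5.066
  bounce: vy ← 0.62·5.066 = 3.141
Arc 5: start y=0.000, vy=3.141 → t=0.628, apex=0.493, x_land=100.505, impact vy=-3.141
  bounce: vy ← 0.62·3.141 = 1.947
Arc 6: start y=0.000, vy=1.947 → t=0.389, apex=0.190, x_land=104.664, impact vy=-1.947
  bounce: vy ← 0.62·1.947 = 1.207

1 3.500 22.589 37.375
2 2.636 8.683 65.524
3 1.634 3.338 82.976
4 1.013 1.283 93.796
5 0.628 0.493 100.505
6 0.389 0.190 104.664
final: 104.664 1.207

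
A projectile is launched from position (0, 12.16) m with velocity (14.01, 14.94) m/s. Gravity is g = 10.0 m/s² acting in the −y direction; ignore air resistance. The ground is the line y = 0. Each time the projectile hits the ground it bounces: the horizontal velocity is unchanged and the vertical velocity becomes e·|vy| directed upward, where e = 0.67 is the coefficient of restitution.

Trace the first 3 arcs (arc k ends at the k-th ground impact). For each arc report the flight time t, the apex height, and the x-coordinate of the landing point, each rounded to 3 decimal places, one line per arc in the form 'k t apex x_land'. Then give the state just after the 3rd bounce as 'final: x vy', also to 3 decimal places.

1 3.654 23.320 51.187
2 2.894 10.468 91.731
3 1.939 4.699 118.896
final: 118.896 6.495

Arc 1: start y=12.160, vy=14.940 → t=3.654, apex=23.320, x_land=51.187, impact vy=-21.596
  bounce: vy ← 0.67·21.596 = 14.470
Arc 2: start y=0.000, vy=14.470 → t=2.894, apex=10.468, x_land=91.731, impact vy=-14.470
  bounce: vy ← 0.67·14.470 = 9.695
Arc 3: start y=0.000, vy=9.695 → t=1.939, apex=4.699, x_land=118.896, impact vy=-9.695
  bounce: vy ← 0.67·9.695 = 6.495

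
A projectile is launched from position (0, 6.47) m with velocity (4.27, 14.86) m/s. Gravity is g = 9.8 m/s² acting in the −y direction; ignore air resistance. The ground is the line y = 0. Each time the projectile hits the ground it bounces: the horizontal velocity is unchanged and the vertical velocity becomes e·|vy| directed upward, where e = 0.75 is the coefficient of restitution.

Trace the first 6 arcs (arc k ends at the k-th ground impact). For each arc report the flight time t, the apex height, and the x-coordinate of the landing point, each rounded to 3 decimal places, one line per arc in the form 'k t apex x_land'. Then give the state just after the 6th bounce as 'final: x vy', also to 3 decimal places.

1 3.419 17.736 14.599
2 2.854 9.977 26.784
3 2.140 5.612 35.924
4 1.605 3.157 42.778
5 1.204 1.776 47.919
6 0.903 0.999 51.775
final: 51.775 3.318

Arc 1: start y=6.470, vy=14.860 → t=3.419, apex=17.736, x_land=14.599, impact vy=-18.645
  bounce: vy ← 0.75·18.645 = 13.984
Arc 2: start y=0.000, vy=13.984 → t=2.854, apex=9.977, x_land=26.784, impact vy=-13.984
  bounce: vy ← 0.75·13.984 = 10.488
Arc 3: start y=0.000, vy=10.488 → t=2.140, apex=5.612, x_land=35.924, impact vy=-10.488
  bounce: vy ← 0.75·10.488 = 7.866
Arc 4: start y=0.000, vy=7.866 → t=1.605, apex=3.157, x_land=42.778, impact vy=-7.866
  bounce: vy ← 0.75·7.866 = 5.899
Arc 5: start y=0.000, vy=5.899 → t=1.204, apex=1.776, x_land=47.919, impact vy=-5.899
  bounce: vy ← 0.75·5.899 = 4.425
Arc 6: start y=0.000, vy=4.425 → t=0.903, apex=0.999, x_land=51.775, impact vy=-4.425
  bounce: vy ← 0.75·4.425 = 3.318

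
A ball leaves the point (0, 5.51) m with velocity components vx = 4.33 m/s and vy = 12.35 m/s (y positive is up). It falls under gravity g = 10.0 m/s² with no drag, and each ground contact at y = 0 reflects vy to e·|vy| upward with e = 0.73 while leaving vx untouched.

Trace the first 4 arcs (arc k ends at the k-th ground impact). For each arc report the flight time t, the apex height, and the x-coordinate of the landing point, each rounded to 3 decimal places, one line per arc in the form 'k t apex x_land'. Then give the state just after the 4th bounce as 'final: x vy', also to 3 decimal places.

1 2.856 13.136 12.366
2 2.366 7.000 22.613
3 1.728 3.730 30.093
4 1.261 1.988 35.553
final: 35.553 4.603

Arc 1: start y=5.510, vy=12.350 → t=2.856, apex=13.136, x_land=12.366, impact vy=-16.209
  bounce: vy ← 0.73·16.209 = 11.832
Arc 2: start y=0.000, vy=11.832 → t=2.366, apex=7.000, x_land=22.613, impact vy=-11.832
  bounce: vy ← 0.73·11.832 = 8.638
Arc 3: start y=0.000, vy=8.638 → t=1.728, apex=3.730, x_land=30.093, impact vy=-8.638
  bounce: vy ← 0.73·8.638 = 6.305
Arc 4: start y=0.000, vy=6.305 → t=1.261, apex=1.988, x_land=35.553, impact vy=-6.305
  bounce: vy ← 0.73·6.305 = 4.603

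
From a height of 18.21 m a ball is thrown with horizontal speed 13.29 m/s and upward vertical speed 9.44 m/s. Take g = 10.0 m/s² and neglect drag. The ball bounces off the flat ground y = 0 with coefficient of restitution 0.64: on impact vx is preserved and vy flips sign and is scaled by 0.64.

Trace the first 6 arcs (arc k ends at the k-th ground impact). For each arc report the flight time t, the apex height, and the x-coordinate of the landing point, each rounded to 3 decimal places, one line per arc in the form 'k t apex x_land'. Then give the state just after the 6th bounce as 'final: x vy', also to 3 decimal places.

1 3.073 22.666 40.842
2 2.725 9.284 77.061
3 1.744 3.803 100.241
4 1.116 1.558 115.076
5 0.714 0.638 124.570
6 0.457 0.261 130.647
final: 130.647 1.463

Arc 1: start y=18.210, vy=9.440 → t=3.073, apex=22.666, x_land=40.842, impact vy=-21.291
  bounce: vy ← 0.64·21.291 = 13.626
Arc 2: start y=0.000, vy=13.626 → t=2.725, apex=9.284, x_land=77.061, impact vy=-13.626
  bounce: vy ← 0.64·13.626 = 8.721
Arc 3: start y=0.000, vy=8.721 → t=1.744, apex=3.803, x_land=100.241, impact vy=-8.721
  bounce: vy ← 0.64·8.721 = 5.581
Arc 4: start y=0.000, vy=5.581 → t=1.116, apex=1.558, x_land=115.076, impact vy=-5.581
  bounce: vy ← 0.64·5.581 = 3.572
Arc 5: start y=0.000, vy=3.572 → t=0.714, apex=0.638, x_land=124.570, impact vy=-3.572
  bounce: vy ← 0.64·3.572 = 2.286
Arc 6: start y=0.000, vy=2.286 → t=0.457, apex=0.261, x_land=130.647, impact vy=-2.286
  bounce: vy ← 0.64·2.286 = 1.463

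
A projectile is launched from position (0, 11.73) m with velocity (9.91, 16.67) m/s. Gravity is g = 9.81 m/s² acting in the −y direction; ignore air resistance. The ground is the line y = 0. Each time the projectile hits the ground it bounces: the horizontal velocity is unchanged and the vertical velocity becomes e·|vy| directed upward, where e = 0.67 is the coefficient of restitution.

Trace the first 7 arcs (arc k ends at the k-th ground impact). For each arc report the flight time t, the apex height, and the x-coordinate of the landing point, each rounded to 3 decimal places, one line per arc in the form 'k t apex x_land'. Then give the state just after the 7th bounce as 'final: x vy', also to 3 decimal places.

Arc 1: start y=11.730, vy=16.670 → t=3.997, apex=25.894, x_land=39.609, impact vy=-22.540
  bounce: vy ← 0.67·22.540 = 15.102
Arc 2: start y=0.000, vy=15.102 → t=3.079, apex=11.624, x_land=70.120, impact vy=-15.102
  bounce: vy ← 0.67·15.102 = 10.118
Arc 3: start y=0.000, vy=10.118 → t=2.063, apex=5.218, x_land=90.562, impact vy=-10.118
  bounce: vy ← 0.67·10.118 = 6.779
Arc 4: start y=0.000, vy=6.779 → t=1.382, apex=2.342, x_land=104.259, impact vy=-6.779
  bounce: vy ← 0.67·6.779 = 4.542
Arc 5: start y=0.000, vy=4.542 → t=0.926, apex=1.051, x_land=113.435, impact vy=-4.542
  bounce: vy ← 0.67·4.542 = 3.043
Arc 6: start y=0.000, vy=3.043 → t=0.620, apex=0.472, x_land=119.584, impact vy=-3.043
  bounce: vy ← 0.67·3.043 = 2.039
Arc 7: start y=0.000, vy=2.039 → t=0.416, apex=0.212, x_land=123.703, impact vy=-2.039
  bounce: vy ← 0.67·2.039 = 1.366

1 3.997 25.894 39.609
2 3.079 11.624 70.120
3 2.063 5.218 90.562
4 1.382 2.342 104.259
5 0.926 1.051 113.435
6 0.620 0.472 119.584
7 0.416 0.212 123.703
final: 123.703 1.366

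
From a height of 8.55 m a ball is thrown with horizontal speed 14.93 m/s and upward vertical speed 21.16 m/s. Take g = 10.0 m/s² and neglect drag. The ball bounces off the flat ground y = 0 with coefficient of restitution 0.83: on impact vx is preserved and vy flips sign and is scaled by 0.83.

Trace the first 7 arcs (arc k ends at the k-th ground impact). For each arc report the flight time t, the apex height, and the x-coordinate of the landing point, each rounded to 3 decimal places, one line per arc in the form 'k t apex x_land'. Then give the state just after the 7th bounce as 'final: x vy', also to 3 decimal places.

1 4.603 30.937 68.730
2 4.129 21.313 130.378
3 3.427 14.682 181.547
4 2.845 10.115 224.017
5 2.361 6.968 259.267
6 1.960 4.800 288.524
7 1.627 3.307 312.808
final: 312.808 6.750

Arc 1: start y=8.550, vy=21.160 → t=4.603, apex=30.937, x_land=68.730, impact vy=-24.875
  bounce: vy ← 0.83·24.875 = 20.646
Arc 2: start y=0.000, vy=20.646 → t=4.129, apex=21.313, x_land=130.378, impact vy=-20.646
  bounce: vy ← 0.83·20.646 = 17.136
Arc 3: start y=0.000, vy=17.136 → t=3.427, apex=14.682, x_land=181.547, impact vy=-17.136
  bounce: vy ← 0.83·17.136 = 14.223
Arc 4: start y=0.000, vy=14.223 → t=2.845, apex=10.115, x_land=224.017, impact vy=-14.223
  bounce: vy ← 0.83·14.223 = 11.805
Arc 5: start y=0.000, vy=11.805 → t=2.361, apex=6.968, x_land=259.267, impact vy=-11.805
  bounce: vy ← 0.83·11.805 = 9.798
Arc 6: start y=0.000, vy=9.798 → t=1.960, apex=4.800, x_land=288.524, impact vy=-9.798
  bounce: vy ← 0.83·9.798 = 8.133
Arc 7: start y=0.000, vy=8.133 → t=1.627, apex=3.307, x_land=312.808, impact vy=-8.133
  bounce: vy ← 0.83·8.133 = 6.750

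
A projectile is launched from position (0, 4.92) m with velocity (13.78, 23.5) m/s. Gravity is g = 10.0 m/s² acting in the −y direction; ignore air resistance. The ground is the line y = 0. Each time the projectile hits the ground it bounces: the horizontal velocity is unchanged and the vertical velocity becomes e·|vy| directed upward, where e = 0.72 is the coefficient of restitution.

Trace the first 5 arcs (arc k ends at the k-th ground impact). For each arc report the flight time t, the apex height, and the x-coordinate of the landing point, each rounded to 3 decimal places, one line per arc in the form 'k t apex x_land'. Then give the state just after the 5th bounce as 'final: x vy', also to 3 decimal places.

1 4.901 32.532 67.533
2 3.673 16.865 118.149
3 2.645 8.743 154.592
4 1.904 4.532 180.831
5 1.371 2.350 199.723
final: 199.723 4.936

Arc 1: start y=4.920, vy=23.500 → t=4.901, apex=32.532, x_land=67.533, impact vy=-25.508
  bounce: vy ← 0.72·25.508 = 18.366
Arc 2: start y=0.000, vy=18.366 → t=3.673, apex=16.865, x_land=118.149, impact vy=-18.366
  bounce: vy ← 0.72·18.366 = 13.223
Arc 3: start y=0.000, vy=13.223 → t=2.645, apex=8.743, x_land=154.592, impact vy=-13.223
  bounce: vy ← 0.72·13.223 = 9.521
Arc 4: start y=0.000, vy=9.521 → t=1.904, apex=4.532, x_land=180.831, impact vy=-9.521
  bounce: vy ← 0.72·9.521 = 6.855
Arc 5: start y=0.000, vy=6.855 → t=1.371, apex=2.350, x_land=199.723, impact vy=-6.855
  bounce: vy ← 0.72·6.855 = 4.936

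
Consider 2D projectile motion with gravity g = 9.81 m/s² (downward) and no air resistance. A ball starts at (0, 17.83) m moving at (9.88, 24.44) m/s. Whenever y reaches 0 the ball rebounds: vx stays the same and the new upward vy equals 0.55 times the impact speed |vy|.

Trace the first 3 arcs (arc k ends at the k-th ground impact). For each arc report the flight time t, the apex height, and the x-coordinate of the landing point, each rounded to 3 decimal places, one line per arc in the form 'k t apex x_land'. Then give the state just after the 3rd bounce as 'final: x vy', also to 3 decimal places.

Arc 1: start y=17.830, vy=24.440 → t=5.629, apex=48.274, x_land=55.610, impact vy=-30.776
  bounce: vy ← 0.55·30.776 = 16.927
Arc 2: start y=0.000, vy=16.927 → t=3.451, apex=14.603, x_land=89.704, impact vy=-16.927
  bounce: vy ← 0.55·16.927 = 9.310
Arc 3: start y=0.000, vy=9.310 → t=1.898, apex=4.417, x_land=108.456, impact vy=-9.310
  bounce: vy ← 0.55·9.310 = 5.120

1 5.629 48.274 55.610
2 3.451 14.603 89.704
3 1.898 4.417 108.456
final: 108.456 5.120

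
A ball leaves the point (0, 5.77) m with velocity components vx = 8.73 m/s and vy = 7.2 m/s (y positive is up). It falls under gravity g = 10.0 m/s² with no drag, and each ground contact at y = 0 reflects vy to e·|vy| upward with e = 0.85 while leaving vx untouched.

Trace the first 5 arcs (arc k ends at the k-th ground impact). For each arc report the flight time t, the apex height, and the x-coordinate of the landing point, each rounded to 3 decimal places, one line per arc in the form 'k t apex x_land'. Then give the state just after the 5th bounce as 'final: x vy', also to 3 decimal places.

Arc 1: start y=5.770, vy=7.200 → t=2.013, apex=8.362, x_land=17.575, impact vy=-12.932
  bounce: vy ← 0.85·12.932 = 10.992
Arc 2: start y=0.000, vy=10.992 → t=2.198, apex=6.042, x_land=36.768, impact vy=-10.992
  bounce: vy ← 0.85·10.992 = 9.343
Arc 3: start y=0.000, vy=9.343 → t=1.869, apex=4.365, x_land=53.082, impact vy=-9.343
  bounce: vy ← 0.85·9.343 = 7.942
Arc 4: start y=0.000, vy=7.942 → t=1.588, apex=3.154, x_land=66.948, impact vy=-7.942
  bounce: vy ← 0.85·7.942 = 6.751
Arc 5: start y=0.000, vy=6.751 → t=1.350, apex=2.279, x_land=78.735, impact vy=-6.751
  bounce: vy ← 0.85·6.751 = 5.738

1 2.013 8.362 17.575
2 2.198 6.042 36.768
3 1.869 4.365 53.082
4 1.588 3.154 66.948
5 1.350 2.279 78.735
final: 78.735 5.738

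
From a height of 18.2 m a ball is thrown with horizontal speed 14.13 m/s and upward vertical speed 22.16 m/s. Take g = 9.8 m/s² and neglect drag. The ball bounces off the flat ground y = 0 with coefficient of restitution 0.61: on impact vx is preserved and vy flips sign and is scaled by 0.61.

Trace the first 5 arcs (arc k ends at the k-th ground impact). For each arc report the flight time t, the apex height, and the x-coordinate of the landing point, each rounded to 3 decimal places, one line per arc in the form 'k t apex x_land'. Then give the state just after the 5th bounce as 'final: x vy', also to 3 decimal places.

Arc 1: start y=18.200, vy=22.160 → t=5.232, apex=43.254, x_land=73.933, impact vy=-29.117
  bounce: vy ← 0.61·29.117 = 17.761
Arc 2: start y=0.000, vy=17.761 → t=3.625, apex=16.095, x_land=125.150, impact vy=-17.761
  bounce: vy ← 0.61·17.761 = 10.834
Arc 3: start y=0.000, vy=10.834 → t=2.211, apex=5.989, x_land=156.393, impact vy=-10.834
  bounce: vy ← 0.61·10.834 = 6.609
Arc 4: start y=0.000, vy=6.609 → t=1.349, apex=2.228, x_land=175.451, impact vy=-6.609
  bounce: vy ← 0.61·6.609 = 4.031
Arc 5: start y=0.000, vy=4.031 → t=0.823, apex=0.829, x_land=187.076, impact vy=-4.031
  bounce: vy ← 0.61·4.031 = 2.459

1 5.232 43.254 73.933
2 3.625 16.095 125.150
3 2.211 5.989 156.393
4 1.349 2.228 175.451
5 0.823 0.829 187.076
final: 187.076 2.459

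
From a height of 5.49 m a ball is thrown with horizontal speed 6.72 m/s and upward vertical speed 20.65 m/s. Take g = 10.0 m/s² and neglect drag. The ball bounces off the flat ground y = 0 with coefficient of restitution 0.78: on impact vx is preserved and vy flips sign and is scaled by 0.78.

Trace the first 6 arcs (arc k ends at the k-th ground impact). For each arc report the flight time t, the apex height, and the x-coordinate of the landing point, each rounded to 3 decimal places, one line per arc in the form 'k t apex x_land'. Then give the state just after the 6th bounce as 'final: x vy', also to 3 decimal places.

Arc 1: start y=5.490, vy=20.650 → t=4.381, apex=26.811, x_land=29.438, impact vy=-23.156
  bounce: vy ← 0.78·23.156 = 18.062
Arc 2: start y=0.000, vy=18.062 → t=3.612, apex=16.312, x_land=53.713, impact vy=-18.062
  bounce: vy ← 0.78·18.062 = 14.088
Arc 3: start y=0.000, vy=14.088 → t=2.818, apex=9.924, x_land=72.648, impact vy=-14.088
  bounce: vy ← 0.78·14.088 = 10.989
Arc 4: start y=0.000, vy=10.989 → t=2.198, apex=6.038, x_land=87.417, impact vy=-10.989
  bounce: vy ← 0.78·10.989 = 8.571
Arc 5: start y=0.000, vy=8.571 → t=1.714, apex=3.673, x_land=98.937, impact vy=-8.571
  bounce: vy ← 0.78·8.571 = 6.686
Arc 6: start y=0.000, vy=6.686 → t=1.337, apex=2.235, x_land=107.923, impact vy=-6.686
  bounce: vy ← 0.78·6.686 = 5.215

1 4.381 26.811 29.438
2 3.612 16.312 53.713
3 2.818 9.924 72.648
4 2.198 6.038 87.417
5 1.714 3.673 98.937
6 1.337 2.235 107.923
final: 107.923 5.215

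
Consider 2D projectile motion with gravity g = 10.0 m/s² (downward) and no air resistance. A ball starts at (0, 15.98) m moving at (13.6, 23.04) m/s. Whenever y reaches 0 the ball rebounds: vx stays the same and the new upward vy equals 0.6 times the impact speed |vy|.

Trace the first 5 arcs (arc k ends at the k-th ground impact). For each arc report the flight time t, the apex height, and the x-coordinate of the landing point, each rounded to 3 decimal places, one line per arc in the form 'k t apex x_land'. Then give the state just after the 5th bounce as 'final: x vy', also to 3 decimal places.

Arc 1: start y=15.980, vy=23.040 → t=5.220, apex=42.522, x_land=70.995, impact vy=-29.162
  bounce: vy ← 0.6·29.162 = 17.497
Arc 2: start y=0.000, vy=17.497 → t=3.499, apex=15.308, x_land=118.588, impact vy=-17.497
  bounce: vy ← 0.6·17.497 = 10.498
Arc 3: start y=0.000, vy=10.498 → t=2.100, apex=5.511, x_land=147.144, impact vy=-10.498
  bounce: vy ← 0.6·10.498 = 6.299
Arc 4: start y=0.000, vy=6.299 → t=1.260, apex=1.984, x_land=164.277, impact vy=-6.299
  bounce: vy ← 0.6·6.299 = 3.779
Arc 5: start y=0.000, vy=3.779 → t=0.756, apex=0.714, x_land=174.557, impact vy=-3.779
  bounce: vy ← 0.6·3.779 = 2.268

1 5.220 42.522 70.995
2 3.499 15.308 118.588
3 2.100 5.511 147.144
4 1.260 1.984 164.277
5 0.756 0.714 174.557
final: 174.557 2.268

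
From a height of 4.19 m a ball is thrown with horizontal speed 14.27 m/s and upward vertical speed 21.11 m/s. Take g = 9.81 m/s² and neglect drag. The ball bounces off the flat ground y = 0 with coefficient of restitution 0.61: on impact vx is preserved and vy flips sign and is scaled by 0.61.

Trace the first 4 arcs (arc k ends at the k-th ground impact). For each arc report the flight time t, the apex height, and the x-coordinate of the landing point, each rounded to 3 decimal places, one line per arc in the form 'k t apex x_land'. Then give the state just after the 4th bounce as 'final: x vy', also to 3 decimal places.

1 4.494 26.903 64.127
2 2.857 10.011 104.900
3 1.743 3.725 129.771
4 1.063 1.386 144.942
final: 144.942 3.181

Arc 1: start y=4.190, vy=21.110 → t=4.494, apex=26.903, x_land=64.127, impact vy=-22.975
  bounce: vy ← 0.61·22.975 = 14.015
Arc 2: start y=0.000, vy=14.015 → t=2.857, apex=10.011, x_land=104.900, impact vy=-14.015
  bounce: vy ← 0.61·14.015 = 8.549
Arc 3: start y=0.000, vy=8.549 → t=1.743, apex=3.725, x_land=129.771, impact vy=-8.549
  bounce: vy ← 0.61·8.549 = 5.215
Arc 4: start y=0.000, vy=5.215 → t=1.063, apex=1.386, x_land=144.942, impact vy=-5.215
  bounce: vy ← 0.61·5.215 = 3.181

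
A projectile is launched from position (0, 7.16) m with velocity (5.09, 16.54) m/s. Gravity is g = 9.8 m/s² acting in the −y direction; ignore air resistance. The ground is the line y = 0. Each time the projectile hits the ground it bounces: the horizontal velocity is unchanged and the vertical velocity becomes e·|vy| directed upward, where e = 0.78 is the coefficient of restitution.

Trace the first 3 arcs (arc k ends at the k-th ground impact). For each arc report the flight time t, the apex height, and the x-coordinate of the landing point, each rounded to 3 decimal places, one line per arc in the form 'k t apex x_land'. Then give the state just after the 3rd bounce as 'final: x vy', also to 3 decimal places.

1 3.764 21.118 19.157
2 3.239 12.848 35.642
3 2.526 7.817 48.499
final: 48.499 9.655

Arc 1: start y=7.160, vy=16.540 → t=3.764, apex=21.118, x_land=19.157, impact vy=-20.345
  bounce: vy ← 0.78·20.345 = 15.869
Arc 2: start y=0.000, vy=15.869 → t=3.239, apex=12.848, x_land=35.642, impact vy=-15.869
  bounce: vy ← 0.78·15.869 = 12.378
Arc 3: start y=0.000, vy=12.378 → t=2.526, apex=7.817, x_land=48.499, impact vy=-12.378
  bounce: vy ← 0.78·12.378 = 9.655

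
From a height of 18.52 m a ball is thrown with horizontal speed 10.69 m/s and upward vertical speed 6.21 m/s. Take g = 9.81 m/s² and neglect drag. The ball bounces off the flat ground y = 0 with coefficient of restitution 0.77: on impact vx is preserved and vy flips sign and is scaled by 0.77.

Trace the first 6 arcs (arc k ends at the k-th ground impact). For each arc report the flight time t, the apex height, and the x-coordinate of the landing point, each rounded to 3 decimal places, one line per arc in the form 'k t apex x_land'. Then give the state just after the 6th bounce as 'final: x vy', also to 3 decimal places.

1 2.677 20.486 28.614
2 3.147 12.146 62.257
3 2.423 7.201 88.163
4 1.866 4.270 108.110
5 1.437 2.531 123.470
6 1.106 1.501 135.296
final: 135.296 4.178

Arc 1: start y=18.520, vy=6.210 → t=2.677, apex=20.486, x_land=28.614, impact vy=-20.048
  bounce: vy ← 0.77·20.048 = 15.437
Arc 2: start y=0.000, vy=15.437 → t=3.147, apex=12.146, x_land=62.257, impact vy=-15.437
  bounce: vy ← 0.77·15.437 = 11.887
Arc 3: start y=0.000, vy=11.887 → t=2.423, apex=7.201, x_land=88.163, impact vy=-11.887
  bounce: vy ← 0.77·11.887 = 9.153
Arc 4: start y=0.000, vy=9.153 → t=1.866, apex=4.270, x_land=108.110, impact vy=-9.153
  bounce: vy ← 0.77·9.153 = 7.048
Arc 5: start y=0.000, vy=7.048 → t=1.437, apex=2.531, x_land=123.470, impact vy=-7.048
  bounce: vy ← 0.77·7.048 = 5.427
Arc 6: start y=0.000, vy=5.427 → t=1.106, apex=1.501, x_land=135.296, impact vy=-5.427
  bounce: vy ← 0.77·5.427 = 4.178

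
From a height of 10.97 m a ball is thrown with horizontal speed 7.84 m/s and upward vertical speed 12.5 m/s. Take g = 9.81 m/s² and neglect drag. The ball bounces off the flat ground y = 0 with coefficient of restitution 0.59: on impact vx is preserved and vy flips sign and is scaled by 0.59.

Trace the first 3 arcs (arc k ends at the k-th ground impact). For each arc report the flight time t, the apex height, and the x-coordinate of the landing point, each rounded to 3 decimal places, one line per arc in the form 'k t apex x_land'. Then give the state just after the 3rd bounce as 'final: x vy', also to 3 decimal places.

1 3.239 18.934 25.393
2 2.318 6.591 43.569
3 1.368 2.294 54.293
final: 54.293 3.958

Arc 1: start y=10.970, vy=12.500 → t=3.239, apex=18.934, x_land=25.393, impact vy=-19.274
  bounce: vy ← 0.59·19.274 = 11.372
Arc 2: start y=0.000, vy=11.372 → t=2.318, apex=6.591, x_land=43.569, impact vy=-11.372
  bounce: vy ← 0.59·11.372 = 6.709
Arc 3: start y=0.000, vy=6.709 → t=1.368, apex=2.294, x_land=54.293, impact vy=-6.709
  bounce: vy ← 0.59·6.709 = 3.958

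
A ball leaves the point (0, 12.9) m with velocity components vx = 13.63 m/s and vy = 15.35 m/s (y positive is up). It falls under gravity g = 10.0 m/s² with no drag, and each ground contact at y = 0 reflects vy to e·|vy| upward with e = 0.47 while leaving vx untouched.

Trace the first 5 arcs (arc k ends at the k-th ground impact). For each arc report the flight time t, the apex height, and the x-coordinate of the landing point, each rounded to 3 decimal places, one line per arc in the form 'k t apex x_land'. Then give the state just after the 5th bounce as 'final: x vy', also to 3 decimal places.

Arc 1: start y=12.900, vy=15.350 → t=3.757, apex=24.681, x_land=51.205, impact vy=-22.218
  bounce: vy ← 0.47·22.218 = 10.442
Arc 2: start y=0.000, vy=10.442 → t=2.088, apex=5.452, x_land=79.670, impact vy=-10.442
  bounce: vy ← 0.47·10.442 = 4.908
Arc 3: start y=0.000, vy=4.908 → t=0.982, apex=1.204, x_land=93.049, impact vy=-4.908
  bounce: vy ← 0.47·4.908 = 2.307
Arc 4: start y=0.000, vy=2.307 → t=0.461, apex=0.266, x_land=99.337, impact vy=-2.307
  bounce: vy ← 0.47·2.307 = 1.084
Arc 5: start y=0.000, vy=1.084 → t=0.217, apex=0.059, x_land=102.293, impact vy=-1.084
  bounce: vy ← 0.47·1.084 = 0.510

1 3.757 24.681 51.205
2 2.088 5.452 79.670
3 0.982 1.204 93.049
4 0.461 0.266 99.337
5 0.217 0.059 102.293
final: 102.293 0.510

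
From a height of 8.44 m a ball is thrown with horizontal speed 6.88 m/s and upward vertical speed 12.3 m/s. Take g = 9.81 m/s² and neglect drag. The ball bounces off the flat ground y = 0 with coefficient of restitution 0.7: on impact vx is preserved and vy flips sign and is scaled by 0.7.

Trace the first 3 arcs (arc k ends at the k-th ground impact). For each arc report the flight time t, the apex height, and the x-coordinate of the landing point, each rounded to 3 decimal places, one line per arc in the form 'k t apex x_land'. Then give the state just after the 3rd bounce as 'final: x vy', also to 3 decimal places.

Arc 1: start y=8.440, vy=12.300 → t=3.068, apex=16.151, x_land=21.111, impact vy=-17.801
  bounce: vy ← 0.7·17.801 = 12.461
Arc 2: start y=0.000, vy=12.461 → t=2.540, apex=7.914, x_land=38.589, impact vy=-12.461
  bounce: vy ← 0.7·12.461 = 8.723
Arc 3: start y=0.000, vy=8.723 → t=1.778, apex=3.878, x_land=50.824, impact vy=-8.723
  bounce: vy ← 0.7·8.723 = 6.106

1 3.068 16.151 21.111
2 2.540 7.914 38.589
3 1.778 3.878 50.824
final: 50.824 6.106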